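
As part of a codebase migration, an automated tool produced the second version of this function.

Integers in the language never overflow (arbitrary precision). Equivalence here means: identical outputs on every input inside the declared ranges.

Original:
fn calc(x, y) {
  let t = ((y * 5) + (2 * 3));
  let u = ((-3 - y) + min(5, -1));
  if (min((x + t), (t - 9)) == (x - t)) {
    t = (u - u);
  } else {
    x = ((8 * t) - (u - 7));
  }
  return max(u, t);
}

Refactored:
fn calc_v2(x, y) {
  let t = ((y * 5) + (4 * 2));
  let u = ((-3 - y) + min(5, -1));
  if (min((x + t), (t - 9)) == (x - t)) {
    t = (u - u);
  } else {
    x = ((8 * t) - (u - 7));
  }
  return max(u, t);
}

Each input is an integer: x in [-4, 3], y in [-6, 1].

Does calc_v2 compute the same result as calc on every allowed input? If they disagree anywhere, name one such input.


Take x=-4, y=-1.
calc: t := 1 | u := -3 | (min((x + t), (t - 9)) == (x - t)): false | x := 18 | result 1
calc_v2: t := 3 | u := -3 | (min((x + t), (t - 9)) == (x - t)): false | x := 34 | result 3
1 vs 3 — the two versions disagree here.
verdict: not equivalent; witness: x=-4, y=-1


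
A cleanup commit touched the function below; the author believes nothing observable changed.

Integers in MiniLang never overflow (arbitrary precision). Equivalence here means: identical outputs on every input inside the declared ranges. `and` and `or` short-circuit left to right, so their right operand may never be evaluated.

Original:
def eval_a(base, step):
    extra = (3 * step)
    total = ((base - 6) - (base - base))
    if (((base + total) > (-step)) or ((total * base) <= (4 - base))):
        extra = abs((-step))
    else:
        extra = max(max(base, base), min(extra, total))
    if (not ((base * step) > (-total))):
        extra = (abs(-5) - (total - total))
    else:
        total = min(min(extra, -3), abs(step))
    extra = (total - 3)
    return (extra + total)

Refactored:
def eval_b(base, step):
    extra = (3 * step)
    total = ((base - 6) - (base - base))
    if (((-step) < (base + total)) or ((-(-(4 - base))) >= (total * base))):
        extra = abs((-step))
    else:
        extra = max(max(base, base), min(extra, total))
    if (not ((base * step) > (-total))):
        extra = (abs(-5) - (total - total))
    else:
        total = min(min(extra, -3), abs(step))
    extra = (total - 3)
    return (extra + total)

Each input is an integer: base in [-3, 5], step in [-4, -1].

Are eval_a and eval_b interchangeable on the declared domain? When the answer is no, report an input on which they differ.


Although comparison usage differs, 36/36 inputs agree.
verdict: equivalent


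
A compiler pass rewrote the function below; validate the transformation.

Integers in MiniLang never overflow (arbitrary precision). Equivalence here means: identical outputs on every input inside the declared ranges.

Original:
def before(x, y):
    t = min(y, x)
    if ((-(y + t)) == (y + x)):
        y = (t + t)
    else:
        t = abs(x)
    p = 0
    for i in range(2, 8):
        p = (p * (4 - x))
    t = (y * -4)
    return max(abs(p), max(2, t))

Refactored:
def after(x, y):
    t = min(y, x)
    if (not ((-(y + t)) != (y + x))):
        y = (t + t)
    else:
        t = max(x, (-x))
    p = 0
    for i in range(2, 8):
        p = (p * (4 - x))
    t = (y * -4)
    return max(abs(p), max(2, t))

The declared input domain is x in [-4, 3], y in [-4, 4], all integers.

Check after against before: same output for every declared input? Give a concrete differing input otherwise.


Equivalent — the differences include boolean connective usage differs, plus comparison usage differs, plus min/max/abs usage differs, yet no declared input distinguishes the two.
Tracing x=1, y=-3: before: t := -3 | ((-(y + t)) == (y + x)): false | t := 1 | p := 0 | iter i=2: | p := 0 | iter i=3: | p := 0 | iter i=4: | p := 0 | iter i=5: | p := 0 | iter i=6: | p := 0 | iter i=7: | p := 0 | t := 12 | result 12 | after: t := -3 | (not ((-(y + t)) != (y + x))): false | t := 1 | p := 0 | iter i=2: | p := 0 | iter i=3: | p := 0 | iter i=4: | p := 0 | iter i=5: | p := 0 | iter i=6: | p := 0 | iter i=7: | p := 0 | t := 12 | result 12 — matching result 12.
Across all 72 domain points the two functions coincide.
verdict: equivalent


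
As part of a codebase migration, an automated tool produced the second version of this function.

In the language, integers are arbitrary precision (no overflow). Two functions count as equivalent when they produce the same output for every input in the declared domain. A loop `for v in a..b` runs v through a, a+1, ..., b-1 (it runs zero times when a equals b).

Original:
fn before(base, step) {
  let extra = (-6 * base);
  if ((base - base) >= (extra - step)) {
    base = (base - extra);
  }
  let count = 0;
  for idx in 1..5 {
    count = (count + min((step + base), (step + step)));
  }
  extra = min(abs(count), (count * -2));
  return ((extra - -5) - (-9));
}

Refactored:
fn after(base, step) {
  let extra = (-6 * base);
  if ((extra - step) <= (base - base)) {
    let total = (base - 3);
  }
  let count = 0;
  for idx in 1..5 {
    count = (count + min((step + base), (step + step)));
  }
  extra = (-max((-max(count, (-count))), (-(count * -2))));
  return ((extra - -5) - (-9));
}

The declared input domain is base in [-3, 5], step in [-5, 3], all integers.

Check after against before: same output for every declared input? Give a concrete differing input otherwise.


There is a counterexample at base=1, step=2: -18 on one side, -10 on the other.
before: extra becomes -6; next ((base - base) >= (extra - step)) evaluates to true; next base becomes 7; next count becomes 0; next at idx=1:; next count becomes 4; next at idx=2:; next count becomes 8; next at idx=3:; next count becomes 12; next at idx=4:; next count becomes 16; next extra becomes -32; next final value -18
after: extra becomes -6; next ((extra - step) <= (base - base)) evaluates to true; next total becomes -2; next count becomes 0; next at idx=1:; next count becomes 3; next at idx=2:; next count becomes 6; next at idx=3:; next count becomes 9; next at idx=4:; next count becomes 12; next extra becomes -24; next final value -10
verdict: not equivalent; witness: base=1, step=2


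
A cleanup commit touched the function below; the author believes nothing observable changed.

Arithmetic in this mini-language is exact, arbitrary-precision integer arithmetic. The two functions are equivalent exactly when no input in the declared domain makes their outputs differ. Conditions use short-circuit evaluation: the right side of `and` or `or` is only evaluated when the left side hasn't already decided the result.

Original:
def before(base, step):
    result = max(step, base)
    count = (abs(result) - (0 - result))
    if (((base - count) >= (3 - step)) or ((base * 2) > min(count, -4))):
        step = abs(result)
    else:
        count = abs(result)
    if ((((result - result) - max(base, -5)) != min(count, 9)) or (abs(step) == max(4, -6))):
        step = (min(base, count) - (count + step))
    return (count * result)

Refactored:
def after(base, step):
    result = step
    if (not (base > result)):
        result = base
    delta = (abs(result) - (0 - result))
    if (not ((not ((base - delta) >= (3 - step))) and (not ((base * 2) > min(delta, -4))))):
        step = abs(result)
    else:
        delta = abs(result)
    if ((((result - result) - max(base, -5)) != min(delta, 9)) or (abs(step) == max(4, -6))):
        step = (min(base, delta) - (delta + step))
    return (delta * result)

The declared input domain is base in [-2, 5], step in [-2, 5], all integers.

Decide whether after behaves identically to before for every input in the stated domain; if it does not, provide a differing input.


The rewrite breaks on base=-2, step=-1, where the results are -1 and -4.
before: result = -1; count = 0; (((base - count) >= (3 - step)) or ((base * 2) > min(count, -4))) -> false; count = 1; ((((result - result) - max(base, -5)) != min(count, 9)) or (abs(step) == max(4, -6))) -> true; step = -2; return -1
after: result = -1; (not (base > result)) -> true; result = -2; delta = 0; (not ((not ((base - delta) >= (3 - step))) and (not ((base * 2) > min(delta, -4))))) -> false; delta = 2; ((((result - result) - max(base, -5)) != min(delta, 9)) or (abs(step) == max(4, -6))) -> false; return -4
verdict: not equivalent; witness: base=-2, step=-1


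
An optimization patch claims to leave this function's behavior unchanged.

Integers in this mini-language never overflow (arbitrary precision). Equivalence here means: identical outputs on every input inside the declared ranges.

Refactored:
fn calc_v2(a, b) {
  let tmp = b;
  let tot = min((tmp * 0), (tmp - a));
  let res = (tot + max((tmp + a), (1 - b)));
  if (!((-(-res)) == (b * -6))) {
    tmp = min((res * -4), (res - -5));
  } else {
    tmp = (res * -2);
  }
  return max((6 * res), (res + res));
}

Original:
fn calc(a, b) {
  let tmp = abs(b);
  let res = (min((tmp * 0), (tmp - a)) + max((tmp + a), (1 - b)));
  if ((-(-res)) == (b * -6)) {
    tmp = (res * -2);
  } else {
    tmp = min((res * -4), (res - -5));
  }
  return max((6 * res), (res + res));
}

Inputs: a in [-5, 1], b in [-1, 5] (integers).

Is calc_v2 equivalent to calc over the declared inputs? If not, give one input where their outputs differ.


Run the pair on a=0, b=-1.
calc: tmp becomes 1; next res becomes 2; next ((-(-res)) == (b * -6)) evaluates to false; next tmp becomes -8; next final value 12
calc_v2: tmp becomes -1; next tot becomes -1; next res becomes 1; next (!((-(-res)) == (b * -6))) evaluates to true; next tmp becomes -4; next final value 6
12 vs 6 — the two versions disagree here.
verdict: not equivalent; witness: a=0, b=-1


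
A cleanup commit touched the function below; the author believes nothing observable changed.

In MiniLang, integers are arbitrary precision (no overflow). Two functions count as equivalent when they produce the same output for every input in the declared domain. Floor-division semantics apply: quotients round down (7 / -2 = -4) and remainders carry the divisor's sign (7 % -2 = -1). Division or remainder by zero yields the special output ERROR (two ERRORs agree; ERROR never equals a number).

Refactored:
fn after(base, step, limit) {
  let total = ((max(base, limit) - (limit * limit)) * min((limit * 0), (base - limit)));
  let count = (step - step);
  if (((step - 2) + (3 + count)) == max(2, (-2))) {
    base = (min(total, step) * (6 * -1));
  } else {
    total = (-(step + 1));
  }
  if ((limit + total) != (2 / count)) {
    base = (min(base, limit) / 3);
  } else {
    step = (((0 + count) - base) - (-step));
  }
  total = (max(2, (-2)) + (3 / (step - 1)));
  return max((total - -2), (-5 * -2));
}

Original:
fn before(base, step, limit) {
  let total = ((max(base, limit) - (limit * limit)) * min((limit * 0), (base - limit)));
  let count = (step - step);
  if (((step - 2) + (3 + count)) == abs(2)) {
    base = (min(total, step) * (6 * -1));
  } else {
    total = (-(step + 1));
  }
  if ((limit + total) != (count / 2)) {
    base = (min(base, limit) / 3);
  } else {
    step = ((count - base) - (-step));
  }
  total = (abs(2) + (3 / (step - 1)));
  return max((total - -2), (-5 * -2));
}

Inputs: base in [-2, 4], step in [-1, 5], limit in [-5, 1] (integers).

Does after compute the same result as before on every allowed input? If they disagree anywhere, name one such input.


These are not equivalent — on base=-2, step=-1, limit=-5 the outputs split (10 vs ERROR).
before: total := 0 | count := 0 | (((step - 2) + (3 + count)) == abs(2)): false | total := 0 | ((limit + total) != (count / 2)): true | base := -2 | total := 0 | result 10
after: total := 0 | count := 0 | (((step - 2) + (3 + count)) == max(2, (-2))): false | total := 0 | divide-by-zero, output ERROR
verdict: not equivalent; witness: base=-2, step=-1, limit=-5


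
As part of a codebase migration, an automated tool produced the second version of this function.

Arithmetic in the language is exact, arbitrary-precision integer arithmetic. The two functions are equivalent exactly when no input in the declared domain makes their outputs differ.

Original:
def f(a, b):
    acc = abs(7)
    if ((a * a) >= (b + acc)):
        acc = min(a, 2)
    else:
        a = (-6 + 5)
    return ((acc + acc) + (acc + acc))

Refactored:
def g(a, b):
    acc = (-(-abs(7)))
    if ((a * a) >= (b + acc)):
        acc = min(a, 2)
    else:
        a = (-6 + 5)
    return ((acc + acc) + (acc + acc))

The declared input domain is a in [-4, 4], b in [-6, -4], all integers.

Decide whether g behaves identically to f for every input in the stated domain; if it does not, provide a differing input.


Behavior is preserved: although same computation, different form, the outputs never diverge.
Spot check at a=1, b=-6 — f: acc=7, then ((a * a) >= (b + acc)) is true, then acc=1, then returns 4. g: acc=7, then ((a * a) >= (b + acc)) is true, then acc=1, then returns 4. Both give 4.
Every one of the 27 inputs gives matching results.
verdict: equivalent


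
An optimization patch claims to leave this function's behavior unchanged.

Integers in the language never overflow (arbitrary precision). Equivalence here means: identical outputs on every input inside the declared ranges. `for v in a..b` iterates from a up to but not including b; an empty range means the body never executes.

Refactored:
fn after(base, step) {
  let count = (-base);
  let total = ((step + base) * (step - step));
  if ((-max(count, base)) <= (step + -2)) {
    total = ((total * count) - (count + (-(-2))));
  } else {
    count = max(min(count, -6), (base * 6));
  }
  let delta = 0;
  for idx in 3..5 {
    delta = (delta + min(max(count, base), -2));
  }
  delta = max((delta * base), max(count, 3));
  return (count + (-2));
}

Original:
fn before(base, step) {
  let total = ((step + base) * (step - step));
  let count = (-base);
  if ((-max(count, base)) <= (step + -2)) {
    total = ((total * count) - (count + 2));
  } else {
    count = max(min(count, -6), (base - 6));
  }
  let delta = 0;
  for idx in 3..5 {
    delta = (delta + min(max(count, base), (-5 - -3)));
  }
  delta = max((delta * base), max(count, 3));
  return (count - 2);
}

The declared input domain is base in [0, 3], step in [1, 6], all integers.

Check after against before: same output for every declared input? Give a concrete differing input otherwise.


Run the pair on base=0, step=1.
before: total=0, then count=0, then ((-max(count, base)) <= (step + -2)) is false, then count=-6, then delta=0, then (idx=3), then delta=-2, then (idx=4), then delta=-4, then delta=3, then returns -8
after: count=0, then total=0, then ((-max(count, base)) <= (step + -2)) is false, then count=0, then delta=0, then (idx=3), then delta=-2, then (idx=4), then delta=-4, then delta=3, then returns -2
-8 != -2, so the rewrite changes behavior.
verdict: not equivalent; witness: base=0, step=1


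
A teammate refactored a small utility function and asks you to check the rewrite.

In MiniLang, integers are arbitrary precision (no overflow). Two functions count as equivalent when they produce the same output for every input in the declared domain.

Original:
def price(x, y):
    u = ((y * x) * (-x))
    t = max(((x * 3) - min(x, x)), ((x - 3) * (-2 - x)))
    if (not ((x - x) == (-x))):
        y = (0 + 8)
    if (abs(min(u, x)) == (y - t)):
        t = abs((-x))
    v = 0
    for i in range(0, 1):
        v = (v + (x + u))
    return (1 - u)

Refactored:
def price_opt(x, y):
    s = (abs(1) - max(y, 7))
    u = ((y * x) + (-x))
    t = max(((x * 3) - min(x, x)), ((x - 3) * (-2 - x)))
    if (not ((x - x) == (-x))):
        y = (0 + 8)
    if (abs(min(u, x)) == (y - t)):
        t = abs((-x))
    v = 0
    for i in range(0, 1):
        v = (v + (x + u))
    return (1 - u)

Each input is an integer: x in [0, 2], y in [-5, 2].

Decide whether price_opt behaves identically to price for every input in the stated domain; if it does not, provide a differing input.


There is a counterexample at x=1, y=-5: -4 on one side, 7 on the other.
price: u := 5 | t := 6 | (not ((x - x) == (-x))): true | y := 8 | (abs(min(u, x)) == (y - t)): false | v := 0 | iter i=0: | v := 6 | result -4
price_opt: s := -6 | u := -6 | t := 6 | (not ((x - x) == (-x))): true | y := 8 | (abs(min(u, x)) == (y - t)): false | v := 0 | iter i=0: | v := -5 | result 7
verdict: not equivalent; witness: x=1, y=-5


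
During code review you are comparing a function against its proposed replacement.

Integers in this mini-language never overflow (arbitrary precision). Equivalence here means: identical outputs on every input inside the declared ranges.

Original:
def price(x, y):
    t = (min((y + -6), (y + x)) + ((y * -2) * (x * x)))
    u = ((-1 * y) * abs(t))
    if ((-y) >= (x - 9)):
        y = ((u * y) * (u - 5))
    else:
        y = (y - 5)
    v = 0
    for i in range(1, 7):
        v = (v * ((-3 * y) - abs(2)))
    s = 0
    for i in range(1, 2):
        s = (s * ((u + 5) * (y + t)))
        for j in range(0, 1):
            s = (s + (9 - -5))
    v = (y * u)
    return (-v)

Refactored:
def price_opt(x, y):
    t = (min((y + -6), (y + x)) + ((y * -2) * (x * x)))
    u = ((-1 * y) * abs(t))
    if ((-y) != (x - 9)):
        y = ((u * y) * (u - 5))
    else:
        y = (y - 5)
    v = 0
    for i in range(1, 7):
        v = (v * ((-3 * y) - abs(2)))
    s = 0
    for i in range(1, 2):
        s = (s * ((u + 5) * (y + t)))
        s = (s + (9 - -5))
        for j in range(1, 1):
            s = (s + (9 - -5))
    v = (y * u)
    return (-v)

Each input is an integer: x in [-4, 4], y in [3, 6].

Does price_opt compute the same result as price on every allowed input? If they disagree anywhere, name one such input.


The rewrite breaks on x=3, y=6, where the results are 1645183872 and 648.
price: t becomes -108; next u becomes -648; next ((-y) >= (x - 9)) evaluates to true; next y becomes 2538864; next v becomes 0; next at i=1:; next v becomes 0; next at i=2:; next v becomes 0; next at i=3:; next v becomes 0; next at i=4:; next v becomes 0; next at i=5:; next v becomes 0; next at i=6:; next v becomes 0; next s becomes 0; next at i=1:; next s becomes 0; next at j=0:; next s becomes 14; next v becomes -1645183872; next final value 1645183872
price_opt: t becomes -108; next u becomes -648; next ((-y) != (x - 9)) evaluates to false; next y becomes 1; next v becomes 0; next at i=1:; next v becomes 0; next at i=2:; next v becomes 0; next at i=3:; next v becomes 0; next at i=4:; next v becomes 0; next at i=5:; next v becomes 0; next at i=6:; next v becomes 0; next s becomes 0; next at i=1:; next s becomes 0; next s becomes 14; next j never enters its loop body; next v becomes -648; next final value 648
verdict: not equivalent; witness: x=3, y=6


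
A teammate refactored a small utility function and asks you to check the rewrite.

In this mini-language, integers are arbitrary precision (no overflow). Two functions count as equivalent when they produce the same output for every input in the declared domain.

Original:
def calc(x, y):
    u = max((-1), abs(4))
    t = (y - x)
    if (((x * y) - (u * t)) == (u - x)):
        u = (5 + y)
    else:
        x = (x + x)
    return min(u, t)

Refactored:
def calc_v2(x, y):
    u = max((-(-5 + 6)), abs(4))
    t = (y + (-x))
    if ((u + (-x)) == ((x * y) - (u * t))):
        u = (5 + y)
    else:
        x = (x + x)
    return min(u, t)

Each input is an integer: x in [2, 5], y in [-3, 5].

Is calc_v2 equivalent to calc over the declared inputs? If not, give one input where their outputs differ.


Behavior is preserved: although arithmetic usage differs, and constant usage differs, the outputs never diverge.
Tracing x=5, y=1: calc: u becomes 4; next t becomes -4; next (((x * y) - (u * t)) == (u - x)) evaluates to false; next x becomes 10; next final value -4 | calc_v2: u becomes 4; next t becomes -4; next ((u + (-x)) == ((x * y) - (u * t))) evaluates to false; next x becomes 10; next final value -4 — matching result -4.
Sweeping the whole domain (36 inputs) finds no disagreement.
verdict: equivalent


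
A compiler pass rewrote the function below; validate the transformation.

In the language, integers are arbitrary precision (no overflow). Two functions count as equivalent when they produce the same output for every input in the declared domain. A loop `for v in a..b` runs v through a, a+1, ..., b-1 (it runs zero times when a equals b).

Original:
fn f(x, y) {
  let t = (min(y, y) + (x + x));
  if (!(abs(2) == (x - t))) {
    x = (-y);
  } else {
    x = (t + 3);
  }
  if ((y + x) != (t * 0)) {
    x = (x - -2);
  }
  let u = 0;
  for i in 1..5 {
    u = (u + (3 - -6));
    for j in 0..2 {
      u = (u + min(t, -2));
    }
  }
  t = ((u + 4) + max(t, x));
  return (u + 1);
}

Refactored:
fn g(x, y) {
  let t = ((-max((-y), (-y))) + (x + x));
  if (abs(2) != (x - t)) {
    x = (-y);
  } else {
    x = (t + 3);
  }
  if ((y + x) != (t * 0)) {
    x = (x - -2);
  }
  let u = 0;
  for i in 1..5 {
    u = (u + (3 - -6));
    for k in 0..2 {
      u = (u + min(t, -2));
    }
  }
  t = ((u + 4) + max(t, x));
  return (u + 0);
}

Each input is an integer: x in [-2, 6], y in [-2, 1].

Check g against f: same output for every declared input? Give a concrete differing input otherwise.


Evaluate both at x=-2, y=-2.
f: t=-6, then (!(abs(2) == (x - t))) is true, then x=2, then ((y + x) != (t * 0)) is false, then u=0, then (i=1), then u=9, then (j=0), then u=3, then (j=1), then u=-3, then (i=2), then u=6, then (j=0), then u=0, then (j=1), then u=-6, then (i=3), then u=3, then (j=0), then u=-3, then (j=1), then u=-9, then (i=4), then u=0, then (j=0), then u=-6, then (j=1), then u=-12, then t=-6, then returns -11
g: t=-6, then (abs(2) != (x - t)) is true, then x=2, then ((y + x) != (t * 0)) is false, then u=0, then (i=1), then u=9, then (k=0), then u=3, then (k=1), then u=-3, then (i=2), then u=6, then (k=0), then u=0, then (k=1), then u=-6, then (i=3), then u=3, then (k=0), then u=-3, then (k=1), then u=-9, then (i=4), then u=0, then (k=0), then u=-6, then (k=1), then u=-12, then t=-6, then returns -12
-11 against -12: the behavior changed.
verdict: not equivalent; witness: x=-2, y=-2


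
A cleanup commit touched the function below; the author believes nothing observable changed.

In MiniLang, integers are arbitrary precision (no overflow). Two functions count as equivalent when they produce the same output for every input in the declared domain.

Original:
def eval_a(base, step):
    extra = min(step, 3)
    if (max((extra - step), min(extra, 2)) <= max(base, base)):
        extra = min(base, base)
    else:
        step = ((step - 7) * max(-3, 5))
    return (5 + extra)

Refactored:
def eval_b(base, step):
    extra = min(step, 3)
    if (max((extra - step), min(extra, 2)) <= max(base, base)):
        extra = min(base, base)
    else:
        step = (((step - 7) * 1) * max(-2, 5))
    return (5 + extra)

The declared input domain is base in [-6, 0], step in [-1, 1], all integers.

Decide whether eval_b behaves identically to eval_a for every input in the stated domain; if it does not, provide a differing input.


The edit looks behavioral (`-3` became `-2`), but over these ranges it never changes the outcome; all 21 inputs agree.
verdict: equivalent


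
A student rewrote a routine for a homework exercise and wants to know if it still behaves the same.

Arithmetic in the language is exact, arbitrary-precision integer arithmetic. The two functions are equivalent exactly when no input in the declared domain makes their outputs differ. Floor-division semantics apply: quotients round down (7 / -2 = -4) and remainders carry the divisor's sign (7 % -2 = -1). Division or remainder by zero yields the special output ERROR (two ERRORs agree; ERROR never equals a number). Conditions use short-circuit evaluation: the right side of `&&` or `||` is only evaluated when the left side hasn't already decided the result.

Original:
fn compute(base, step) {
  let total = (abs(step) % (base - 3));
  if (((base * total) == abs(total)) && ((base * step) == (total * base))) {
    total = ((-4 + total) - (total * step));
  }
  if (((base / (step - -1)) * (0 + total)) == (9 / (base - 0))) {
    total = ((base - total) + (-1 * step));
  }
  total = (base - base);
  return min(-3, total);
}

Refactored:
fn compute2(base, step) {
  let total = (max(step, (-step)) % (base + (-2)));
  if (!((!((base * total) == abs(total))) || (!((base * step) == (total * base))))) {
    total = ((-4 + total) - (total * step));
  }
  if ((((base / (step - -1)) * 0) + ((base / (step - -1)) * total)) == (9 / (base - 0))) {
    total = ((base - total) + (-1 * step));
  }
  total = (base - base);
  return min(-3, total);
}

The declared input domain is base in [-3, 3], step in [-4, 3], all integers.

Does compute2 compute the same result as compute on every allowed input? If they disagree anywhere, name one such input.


There is a counterexample at base=2, step=-4: -3 on one side, ERROR on the other.
compute: total=0, then (((base * total) == abs(total)) && ((base * step) == (total * base))) is false, then (((base / (step - -1)) * (0 + total)) == (9 / (base - 0))) is false, then total=0, then returns -3
compute2: a zero divisor aborts: ERROR
verdict: not equivalent; witness: base=2, step=-4


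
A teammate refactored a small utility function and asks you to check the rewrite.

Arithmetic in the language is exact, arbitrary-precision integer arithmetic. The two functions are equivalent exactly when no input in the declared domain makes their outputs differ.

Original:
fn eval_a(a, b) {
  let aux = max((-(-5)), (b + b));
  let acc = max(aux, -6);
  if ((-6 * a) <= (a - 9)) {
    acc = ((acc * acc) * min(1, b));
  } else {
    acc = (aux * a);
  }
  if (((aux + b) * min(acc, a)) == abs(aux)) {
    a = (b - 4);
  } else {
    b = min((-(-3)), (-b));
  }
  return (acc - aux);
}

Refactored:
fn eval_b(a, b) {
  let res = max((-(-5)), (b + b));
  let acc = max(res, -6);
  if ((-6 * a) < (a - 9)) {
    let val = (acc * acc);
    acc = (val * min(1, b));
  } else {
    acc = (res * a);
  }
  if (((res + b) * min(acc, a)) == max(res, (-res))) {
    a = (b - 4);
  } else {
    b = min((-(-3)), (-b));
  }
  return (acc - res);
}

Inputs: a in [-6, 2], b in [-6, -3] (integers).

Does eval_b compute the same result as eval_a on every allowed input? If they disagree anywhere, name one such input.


The edit looks behavioral (`((-6 * a) <= (a - 9))` became `((-6 * a) < (a - 9))`), but over these ranges it never changes the outcome; all 36 inputs agree.
verdict: equivalent


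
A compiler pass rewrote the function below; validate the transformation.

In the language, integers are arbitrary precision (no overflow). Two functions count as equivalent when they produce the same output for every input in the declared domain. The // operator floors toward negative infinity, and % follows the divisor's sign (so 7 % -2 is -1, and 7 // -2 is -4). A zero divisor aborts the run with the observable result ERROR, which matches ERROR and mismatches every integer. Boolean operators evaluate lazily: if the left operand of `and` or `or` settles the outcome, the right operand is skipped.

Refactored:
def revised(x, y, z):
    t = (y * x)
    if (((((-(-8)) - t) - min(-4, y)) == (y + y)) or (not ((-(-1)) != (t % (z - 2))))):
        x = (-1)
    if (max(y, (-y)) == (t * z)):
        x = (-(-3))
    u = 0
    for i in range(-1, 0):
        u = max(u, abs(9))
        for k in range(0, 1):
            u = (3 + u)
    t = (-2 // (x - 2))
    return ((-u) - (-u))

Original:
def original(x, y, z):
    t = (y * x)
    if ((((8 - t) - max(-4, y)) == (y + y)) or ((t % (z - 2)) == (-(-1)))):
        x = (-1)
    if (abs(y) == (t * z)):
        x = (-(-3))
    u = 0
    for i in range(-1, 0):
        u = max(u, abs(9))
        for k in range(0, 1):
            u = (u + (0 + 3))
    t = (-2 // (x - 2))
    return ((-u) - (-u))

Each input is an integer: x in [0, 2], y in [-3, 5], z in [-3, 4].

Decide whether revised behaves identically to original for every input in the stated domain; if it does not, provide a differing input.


On input x=1, y=2, z=2, original returns 0 while revised returns ERROR.
verdict: not equivalent; witness: x=1, y=2, z=2


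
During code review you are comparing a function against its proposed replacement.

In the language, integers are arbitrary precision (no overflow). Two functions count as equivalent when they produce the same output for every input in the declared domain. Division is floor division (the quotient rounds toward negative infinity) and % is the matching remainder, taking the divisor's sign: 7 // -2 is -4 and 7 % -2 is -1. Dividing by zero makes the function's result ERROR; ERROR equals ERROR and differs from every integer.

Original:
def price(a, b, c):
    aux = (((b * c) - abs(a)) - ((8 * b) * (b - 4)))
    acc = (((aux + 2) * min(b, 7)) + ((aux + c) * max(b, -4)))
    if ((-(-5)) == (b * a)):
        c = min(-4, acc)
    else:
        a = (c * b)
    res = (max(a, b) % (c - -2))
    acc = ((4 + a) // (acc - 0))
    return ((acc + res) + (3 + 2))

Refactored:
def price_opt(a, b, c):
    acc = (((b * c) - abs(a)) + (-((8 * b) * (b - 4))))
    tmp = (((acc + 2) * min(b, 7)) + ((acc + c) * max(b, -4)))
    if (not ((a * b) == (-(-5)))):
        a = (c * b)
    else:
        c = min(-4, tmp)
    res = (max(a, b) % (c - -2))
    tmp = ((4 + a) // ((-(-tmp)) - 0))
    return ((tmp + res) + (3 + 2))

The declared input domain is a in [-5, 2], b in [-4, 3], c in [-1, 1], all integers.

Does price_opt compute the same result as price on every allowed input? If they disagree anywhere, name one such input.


This is a faithful refactor — boolean connective usage differs, arithmetic usage differs, local variable names differ, but the computed results match everywhere.
One worked example (a=-5, b=0, c=1) — price: aux becomes -5; next acc becomes 0; next ((-(-5)) == (b * a)) evaluates to false; next a becomes 0; next res becomes 0; next hits division by zero so the output is ERROR; price_opt: acc becomes -5; next tmp becomes 0; next (not ((a * b) == (-(-5)))) evaluates to true; next a becomes 0; next res becomes 0; next hits division by zero so the output is ERROR; agreement on ERROR.
Across all 192 domain points the two functions coincide.
verdict: equivalent


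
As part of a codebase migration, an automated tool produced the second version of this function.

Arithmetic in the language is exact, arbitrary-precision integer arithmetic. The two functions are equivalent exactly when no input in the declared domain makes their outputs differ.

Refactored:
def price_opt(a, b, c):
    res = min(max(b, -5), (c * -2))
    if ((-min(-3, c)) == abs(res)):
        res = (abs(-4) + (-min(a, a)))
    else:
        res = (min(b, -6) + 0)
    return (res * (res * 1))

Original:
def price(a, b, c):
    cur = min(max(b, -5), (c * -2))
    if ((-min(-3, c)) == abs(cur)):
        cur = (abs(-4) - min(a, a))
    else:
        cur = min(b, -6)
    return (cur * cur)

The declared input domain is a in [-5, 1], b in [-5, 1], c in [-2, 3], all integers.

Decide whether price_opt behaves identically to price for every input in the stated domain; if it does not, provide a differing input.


Comparing the listings, the differences include: arithmetic usage differs, plus constant usage differs, plus local variable names differ.
As a probe, take a=-4, b=0, c=-2: price runs cur := 0 | ((-min(-3, c)) == abs(cur)): false | cur := -6 | result 36; price_opt runs res := 0 | ((-min(-3, c)) == abs(res)): false | res := -6 | result 36; both end at 36.
An exhaustive pass over the 294 declared inputs shows identical outputs.
verdict: equivalent


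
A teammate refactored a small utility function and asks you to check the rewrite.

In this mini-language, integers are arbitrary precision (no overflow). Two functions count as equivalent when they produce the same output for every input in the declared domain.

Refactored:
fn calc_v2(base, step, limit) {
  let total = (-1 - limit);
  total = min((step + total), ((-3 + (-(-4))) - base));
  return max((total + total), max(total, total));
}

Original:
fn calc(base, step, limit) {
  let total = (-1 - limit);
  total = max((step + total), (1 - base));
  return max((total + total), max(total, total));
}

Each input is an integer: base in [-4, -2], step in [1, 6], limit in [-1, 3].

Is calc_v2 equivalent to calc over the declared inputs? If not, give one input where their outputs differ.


The rewrite breaks on base=-4, step=1, limit=-1, where the results are 10 and 2.
calc: total=0, then total=5, then returns 10
calc_v2: total=0, then total=1, then returns 2
verdict: not equivalent; witness: base=-4, step=1, limit=-1


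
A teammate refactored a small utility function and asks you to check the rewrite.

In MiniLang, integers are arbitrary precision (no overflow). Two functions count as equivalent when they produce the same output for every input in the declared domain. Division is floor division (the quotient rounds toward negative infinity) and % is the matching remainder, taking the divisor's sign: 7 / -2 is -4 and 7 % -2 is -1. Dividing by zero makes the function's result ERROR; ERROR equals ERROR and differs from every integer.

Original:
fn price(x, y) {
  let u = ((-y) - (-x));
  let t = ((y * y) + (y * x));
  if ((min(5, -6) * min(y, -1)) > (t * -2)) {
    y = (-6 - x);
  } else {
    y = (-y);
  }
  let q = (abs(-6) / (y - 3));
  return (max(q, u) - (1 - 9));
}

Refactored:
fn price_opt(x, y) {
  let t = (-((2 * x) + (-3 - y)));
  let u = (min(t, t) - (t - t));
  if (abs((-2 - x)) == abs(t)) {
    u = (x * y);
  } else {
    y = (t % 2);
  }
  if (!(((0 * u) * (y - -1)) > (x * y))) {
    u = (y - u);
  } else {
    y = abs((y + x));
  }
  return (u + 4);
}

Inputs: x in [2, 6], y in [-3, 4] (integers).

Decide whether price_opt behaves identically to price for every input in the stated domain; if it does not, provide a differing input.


Evaluate both at x=2, y=-3.
price: u := 5 | t := 3 | ((min(5, -6) * min(y, -1)) > (t * -2)): true | y := -8 | q := -1 | result 13
price_opt: t := -4 | u := -4 | (abs((-2 - x)) == abs(t)): true | u := -6 | (!(((0 * u) * (y - -1)) > (x * y))): false | y := 1 | result -2
13 and -2 differ, so these are not the same function on this domain.
verdict: not equivalent; witness: x=2, y=-3


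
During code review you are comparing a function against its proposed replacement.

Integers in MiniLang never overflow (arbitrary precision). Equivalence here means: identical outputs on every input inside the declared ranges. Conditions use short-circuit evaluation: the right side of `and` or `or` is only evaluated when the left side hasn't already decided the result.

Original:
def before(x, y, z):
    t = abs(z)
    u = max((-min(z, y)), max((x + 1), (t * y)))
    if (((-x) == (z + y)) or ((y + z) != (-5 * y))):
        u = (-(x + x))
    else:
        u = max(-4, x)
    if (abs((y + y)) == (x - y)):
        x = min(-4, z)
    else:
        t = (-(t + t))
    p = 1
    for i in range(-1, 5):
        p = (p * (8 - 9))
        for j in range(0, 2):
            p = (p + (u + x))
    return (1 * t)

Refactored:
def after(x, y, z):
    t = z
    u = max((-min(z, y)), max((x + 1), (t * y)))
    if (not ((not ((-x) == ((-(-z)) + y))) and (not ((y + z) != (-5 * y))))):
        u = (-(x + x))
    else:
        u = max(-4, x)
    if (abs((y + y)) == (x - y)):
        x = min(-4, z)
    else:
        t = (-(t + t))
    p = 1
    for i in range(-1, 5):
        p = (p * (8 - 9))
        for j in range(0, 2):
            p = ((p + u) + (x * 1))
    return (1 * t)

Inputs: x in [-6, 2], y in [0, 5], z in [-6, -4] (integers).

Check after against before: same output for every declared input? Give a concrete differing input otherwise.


Try x=-6, y=0, z=-6.
before: t=6, then u=6, then (((-x) == (z + y)) or ((y + z) != (-5 * y))) is true, then u=12, then (abs((y + y)) == (x - y)) is false, then t=-12, then p=1, then (i=-1), then p=-1, then (j=0), then p=5, then (j=1), then p=11, then (i=0), then p=-11, then (j=0), then p=-5, then (j=1), then p=1, then (i=1), then p=-1, then (j=0), then p=5, then (j=1), then p=11, then (i=2), then p=-11, then (j=0), then p=-5, then (j=1), then p=1, then (i=3), then p=-1, then (j=0), then p=5, then (j=1), then p=11, then (i=4), then p=-11, then (j=0), then p=-5, then (j=1), then p=1, then returns -12
after: t=-6, then u=6, then (not ((not ((-x) == ((-(-z)) + y))) and (not ((y + z) != (-5 * y))))) is true, then u=12, then (abs((y + y)) == (x - y)) is false, then t=12, then p=1, then (i=-1), then p=-1, then (j=0), then p=5, then (j=1), then p=11, then (i=0), then p=-11, then (j=0), then p=-5, then (j=1), then p=1, then (i=1), then p=-1, then (j=0), then p=5, then (j=1), then p=11, then (i=2), then p=-11, then (j=0), then p=-5, then (j=1), then p=1, then (i=3), then p=-1, then (j=0), then p=5, then (j=1), then p=11, then (i=4), then p=-11, then (j=0), then p=-5, then (j=1), then p=1, then returns 12
-12 vs 12 — the two versions disagree here.
verdict: not equivalent; witness: x=-6, y=0, z=-6


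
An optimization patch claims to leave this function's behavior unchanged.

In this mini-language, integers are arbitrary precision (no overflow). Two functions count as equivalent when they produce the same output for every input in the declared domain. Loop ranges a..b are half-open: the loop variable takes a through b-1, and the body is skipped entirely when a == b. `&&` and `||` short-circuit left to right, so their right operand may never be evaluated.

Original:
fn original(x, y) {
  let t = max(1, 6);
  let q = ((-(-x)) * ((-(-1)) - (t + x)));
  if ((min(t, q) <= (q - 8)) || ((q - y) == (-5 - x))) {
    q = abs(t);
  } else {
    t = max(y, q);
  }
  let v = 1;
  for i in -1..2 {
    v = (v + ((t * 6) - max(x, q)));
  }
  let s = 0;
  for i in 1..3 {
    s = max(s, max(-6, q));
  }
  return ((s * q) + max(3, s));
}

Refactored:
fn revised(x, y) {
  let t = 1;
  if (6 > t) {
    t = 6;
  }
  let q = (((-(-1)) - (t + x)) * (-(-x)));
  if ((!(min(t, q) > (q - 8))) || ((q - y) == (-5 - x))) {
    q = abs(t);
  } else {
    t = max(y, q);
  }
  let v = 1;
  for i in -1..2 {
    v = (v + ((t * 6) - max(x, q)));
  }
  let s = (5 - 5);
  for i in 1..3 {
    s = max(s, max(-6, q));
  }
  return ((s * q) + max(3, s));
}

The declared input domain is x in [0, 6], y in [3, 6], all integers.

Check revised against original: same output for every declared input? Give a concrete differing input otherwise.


Although arithmetic usage differs; and min/max/abs usage differs; and comparison usage differs; and boolean connective usage differs; and constant usage differs; and statement counts differ; and branching structure differs, 28/28 inputs agree.
verdict: equivalent


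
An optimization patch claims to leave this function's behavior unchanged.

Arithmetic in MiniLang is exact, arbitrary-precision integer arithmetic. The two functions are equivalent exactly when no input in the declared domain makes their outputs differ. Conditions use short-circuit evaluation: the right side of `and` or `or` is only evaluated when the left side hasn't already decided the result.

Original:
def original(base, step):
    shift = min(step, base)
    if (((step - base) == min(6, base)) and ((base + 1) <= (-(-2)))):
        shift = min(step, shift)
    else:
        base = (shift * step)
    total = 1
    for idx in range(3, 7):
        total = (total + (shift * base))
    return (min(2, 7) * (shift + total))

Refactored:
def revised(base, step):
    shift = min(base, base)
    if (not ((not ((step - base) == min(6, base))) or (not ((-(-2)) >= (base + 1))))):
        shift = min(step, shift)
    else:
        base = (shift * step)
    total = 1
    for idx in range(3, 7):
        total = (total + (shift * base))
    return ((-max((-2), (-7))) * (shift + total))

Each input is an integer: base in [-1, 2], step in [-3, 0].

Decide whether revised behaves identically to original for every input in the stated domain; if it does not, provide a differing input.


Consider the input base=-1, step=-3.
original: shift=-3, then (((step - base) == min(6, base)) and ((base + 1) <= (-(-2)))) is false, then base=9, then total=1, then (idx=3), then total=-26, then (idx=4), then total=-53, then (idx=5), then total=-80, then (idx=6), then total=-107, then returns -220
revised: shift=-1, then (not ((not ((step - base) == min(6, base))) or (not ((-(-2)) >= (base + 1))))) is false, then base=3, then total=1, then (idx=3), then total=-2, then (idx=4), then total=-5, then (idx=5), then total=-8, then (idx=6), then total=-11, then returns -24
-220 != -24, so the rewrite changes behavior.
verdict: not equivalent; witness: base=-1, step=-3
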